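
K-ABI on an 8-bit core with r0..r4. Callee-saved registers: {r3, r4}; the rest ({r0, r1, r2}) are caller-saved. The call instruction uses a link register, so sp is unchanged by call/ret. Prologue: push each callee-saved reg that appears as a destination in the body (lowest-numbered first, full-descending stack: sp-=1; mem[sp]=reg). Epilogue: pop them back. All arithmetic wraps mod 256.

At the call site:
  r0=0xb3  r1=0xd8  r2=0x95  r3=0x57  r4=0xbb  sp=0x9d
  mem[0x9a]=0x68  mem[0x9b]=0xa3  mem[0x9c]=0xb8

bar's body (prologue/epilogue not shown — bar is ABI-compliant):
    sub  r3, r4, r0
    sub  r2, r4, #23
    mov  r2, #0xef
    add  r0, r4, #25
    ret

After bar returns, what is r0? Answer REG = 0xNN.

prologue: push r3 -> mem[0x9c]=0x57, sp=0x9c
body[0] sub  r3, r4, r0 -> r3=0x08
body[1] sub  r2, r4, #23 -> r2=0xa4
body[2] mov  r2, #0xef -> r2=0xef
body[3] add  r0, r4, #25 -> r0=0xd4
epilogue: pop r3=0x57, sp=0x9d
r0 is caller-saved -> body value

REG = 0xd4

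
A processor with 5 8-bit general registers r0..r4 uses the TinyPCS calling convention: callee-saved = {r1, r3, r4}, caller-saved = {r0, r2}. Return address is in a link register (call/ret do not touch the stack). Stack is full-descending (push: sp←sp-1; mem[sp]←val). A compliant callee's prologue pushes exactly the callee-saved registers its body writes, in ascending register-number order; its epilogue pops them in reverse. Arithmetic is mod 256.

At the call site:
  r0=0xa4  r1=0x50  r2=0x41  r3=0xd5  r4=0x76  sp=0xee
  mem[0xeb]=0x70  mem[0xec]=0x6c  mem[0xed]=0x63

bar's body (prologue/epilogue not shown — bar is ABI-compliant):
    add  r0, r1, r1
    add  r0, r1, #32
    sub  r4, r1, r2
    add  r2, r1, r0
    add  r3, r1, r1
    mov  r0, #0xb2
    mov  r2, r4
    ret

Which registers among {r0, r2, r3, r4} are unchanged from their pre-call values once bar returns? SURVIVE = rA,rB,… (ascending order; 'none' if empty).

prologue: push r3 -> mem[0xed]=0xd5, sp=0xed
prologue: push r4 -> mem[0xec]=0x76, sp=0xec
body[0] add  r0, r1, r1 -> r0=0xa0
body[1] add  r0, r1, #32 -> r0=0x70
body[2] sub  r4, r1, r2 -> r4=0x0f
body[3] add  r2, r1, r0 -> r2=0xc0
body[4] add  r3, r1, r1 -> r3=0xa0
body[5] mov  r0, #0xb2 -> r0=0xb2
body[6] mov  r2, r4 -> r2=0x0f
epilogue: pop r4=0x76, sp=0xed
epilogue: pop r3=0xd5, sp=0xee
r0: caller-saved, written=True
r2: caller-saved, written=True
r3: callee-saved, written=True
r4: callee-saved, written=True

SURVIVE = r3,r4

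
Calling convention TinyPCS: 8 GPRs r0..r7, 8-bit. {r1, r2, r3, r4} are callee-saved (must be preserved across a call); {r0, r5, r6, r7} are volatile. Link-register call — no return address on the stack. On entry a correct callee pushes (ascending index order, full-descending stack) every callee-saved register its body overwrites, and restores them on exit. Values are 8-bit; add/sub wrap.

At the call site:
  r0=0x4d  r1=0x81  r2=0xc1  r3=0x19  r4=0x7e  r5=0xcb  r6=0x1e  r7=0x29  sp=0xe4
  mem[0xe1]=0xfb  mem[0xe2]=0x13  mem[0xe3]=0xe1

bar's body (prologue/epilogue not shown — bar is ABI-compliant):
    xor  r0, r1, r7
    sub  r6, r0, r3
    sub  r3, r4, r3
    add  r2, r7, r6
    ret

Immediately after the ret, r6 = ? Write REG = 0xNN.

REG = 0x8f

prologue: push r2 -> mem[0xe3]=0xc1, sp=0xe3
prologue: push r3 -> mem[0xe2]=0x19, sp=0xe2
body[0] xor  r0, r1, r7 -> r0=0xa8
body[1] sub  r6, r0, r3 -> r6=0x8f
body[2] sub  r3, r4, r3 -> r3=0x65
body[3] add  r2, r7, r6 -> r2=0xb8
epilogue: pop r3=0x19, sp=0xe3
epilogue: pop r2=0xc1, sp=0xe4
r6 is caller-saved -> body value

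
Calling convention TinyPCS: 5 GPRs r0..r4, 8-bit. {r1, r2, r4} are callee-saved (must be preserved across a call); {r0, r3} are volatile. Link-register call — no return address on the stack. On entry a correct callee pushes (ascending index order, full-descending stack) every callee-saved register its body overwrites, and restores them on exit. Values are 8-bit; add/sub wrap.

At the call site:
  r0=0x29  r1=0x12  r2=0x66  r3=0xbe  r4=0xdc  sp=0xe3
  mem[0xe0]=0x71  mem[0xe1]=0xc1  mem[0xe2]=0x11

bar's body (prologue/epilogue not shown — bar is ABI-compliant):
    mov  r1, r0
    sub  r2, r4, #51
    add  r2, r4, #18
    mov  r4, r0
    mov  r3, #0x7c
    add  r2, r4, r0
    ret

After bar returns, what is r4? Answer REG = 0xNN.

prologue: push r1 -> mem[0xe2]=0x12, sp=0xe2
prologue: push r2 -> mem[0xe1]=0x66, sp=0xe1
prologue: push r4 -> mem[0xe0]=0xdc, sp=0xe0
body[0] mov  r1, r0 -> r1=0x29
body[1] sub  r2, r4, #51 -> r2=0xa9
body[2] add  r2, r4, #18 -> r2=0xee
body[3] mov  r4, r0 -> r4=0x29
body[4] mov  r3, #0x7c -> r3=0x7c
body[5] add  r2, r4, r0 -> r2=0x52
epilogue: pop r4=0xdc, sp=0xe1
epilogue: pop r2=0x66, sp=0xe2
epilogue: pop r1=0x12, sp=0xe3
r4 is callee-saved -> restored

REG = 0xdc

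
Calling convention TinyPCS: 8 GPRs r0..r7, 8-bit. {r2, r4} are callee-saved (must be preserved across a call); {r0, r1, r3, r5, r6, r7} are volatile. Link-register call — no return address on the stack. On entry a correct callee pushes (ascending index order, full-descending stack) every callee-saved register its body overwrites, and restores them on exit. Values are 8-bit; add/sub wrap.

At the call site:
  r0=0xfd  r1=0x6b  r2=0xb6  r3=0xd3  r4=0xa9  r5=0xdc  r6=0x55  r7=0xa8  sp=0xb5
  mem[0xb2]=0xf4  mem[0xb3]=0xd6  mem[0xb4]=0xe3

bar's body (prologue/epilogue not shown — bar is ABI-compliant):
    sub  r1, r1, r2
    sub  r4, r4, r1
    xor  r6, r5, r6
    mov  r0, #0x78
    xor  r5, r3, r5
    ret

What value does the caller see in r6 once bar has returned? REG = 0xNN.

REG = 0x89

prologue: push r4 -> mem[0xb4]=0xa9, sp=0xb4
body[0] sub  r1, r1, r2 -> r1=0xb5
body[1] sub  r4, r4, r1 -> r4=0xf4
body[2] xor  r6, r5, r6 -> r6=0x89
body[3] mov  r0, #0x78 -> r0=0x78
body[4] xor  r5, r3, r5 -> r5=0x0f
epilogue: pop r4=0xa9, sp=0xb5
r6 is caller-saved -> body value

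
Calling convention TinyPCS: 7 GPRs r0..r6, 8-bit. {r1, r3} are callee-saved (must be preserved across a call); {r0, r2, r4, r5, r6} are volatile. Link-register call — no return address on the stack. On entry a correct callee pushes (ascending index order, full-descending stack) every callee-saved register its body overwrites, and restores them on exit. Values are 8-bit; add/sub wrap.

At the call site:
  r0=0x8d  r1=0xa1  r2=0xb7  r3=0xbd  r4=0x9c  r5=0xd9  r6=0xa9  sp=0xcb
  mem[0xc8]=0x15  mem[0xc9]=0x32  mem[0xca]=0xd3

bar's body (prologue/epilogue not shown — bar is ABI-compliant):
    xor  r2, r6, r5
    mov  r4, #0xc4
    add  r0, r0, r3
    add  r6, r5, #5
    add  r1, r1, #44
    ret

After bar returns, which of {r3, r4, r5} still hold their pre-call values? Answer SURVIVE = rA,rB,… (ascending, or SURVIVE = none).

SURVIVE = r3,r5

prologue: push r1 -> mem[0xca]=0xa1, sp=0xca
body[0] xor  r2, r6, r5 -> r2=0x70
body[1] mov  r4, #0xc4 -> r4=0xc4
body[2] add  r0, r0, r3 -> r0=0x4a
body[3] add  r6, r5, #5 -> r6=0xde
body[4] add  r1, r1, #44 -> r1=0xcd
epilogue: pop r1=0xa1, sp=0xcb
r3: callee-saved, written=False
r4: caller-saved, written=True
r5: caller-saved, written=False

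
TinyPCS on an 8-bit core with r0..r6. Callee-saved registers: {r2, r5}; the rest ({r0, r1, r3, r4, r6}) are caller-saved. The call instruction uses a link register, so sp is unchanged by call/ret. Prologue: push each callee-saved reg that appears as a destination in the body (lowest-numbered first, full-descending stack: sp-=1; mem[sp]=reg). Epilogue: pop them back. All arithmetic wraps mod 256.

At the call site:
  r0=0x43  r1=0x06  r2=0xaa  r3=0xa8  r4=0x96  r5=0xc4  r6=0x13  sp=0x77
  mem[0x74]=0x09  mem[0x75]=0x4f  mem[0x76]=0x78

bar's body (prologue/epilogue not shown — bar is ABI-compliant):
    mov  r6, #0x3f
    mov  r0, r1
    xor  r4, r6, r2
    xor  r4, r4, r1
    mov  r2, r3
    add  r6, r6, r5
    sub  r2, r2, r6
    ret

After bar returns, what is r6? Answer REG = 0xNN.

prologue: push r2 -> mem[0x76]=0xaa, sp=0x76
body[0] mov  r6, #0x3f -> r6=0x3f
body[1] mov  r0, r1 -> r0=0x06
body[2] xor  r4, r6, r2 -> r4=0x95
body[3] xor  r4, r4, r1 -> r4=0x93
body[4] mov  r2, r3 -> r2=0xa8
body[5] add  r6, r6, r5 -> r6=0x03
body[6] sub  r2, r2, r6 -> r2=0xa5
epilogue: pop r2=0xaa, sp=0x77
r6 is caller-saved -> body value

REG = 0x03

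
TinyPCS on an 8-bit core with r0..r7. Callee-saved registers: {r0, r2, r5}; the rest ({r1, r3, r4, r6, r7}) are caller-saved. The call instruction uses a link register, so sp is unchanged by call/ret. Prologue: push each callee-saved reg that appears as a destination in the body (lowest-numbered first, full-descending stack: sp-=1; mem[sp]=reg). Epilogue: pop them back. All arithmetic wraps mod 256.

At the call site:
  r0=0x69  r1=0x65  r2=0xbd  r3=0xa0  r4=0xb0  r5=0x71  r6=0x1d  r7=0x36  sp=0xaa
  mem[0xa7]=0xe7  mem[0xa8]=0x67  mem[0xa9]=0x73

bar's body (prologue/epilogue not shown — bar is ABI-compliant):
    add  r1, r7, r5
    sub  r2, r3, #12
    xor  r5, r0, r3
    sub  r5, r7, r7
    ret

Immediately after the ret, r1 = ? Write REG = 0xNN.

REG = 0xa7

prologue: push r2 -> mem[0xa9]=0xbd, sp=0xa9
prologue: push r5 -> mem[0xa8]=0x71, sp=0xa8
body[0] add  r1, r7, r5 -> r1=0xa7
body[1] sub  r2, r3, #12 -> r2=0x94
body[2] xor  r5, r0, r3 -> r5=0xc9
body[3] sub  r5, r7, r7 -> r5=0x00
epilogue: pop r5=0x71, sp=0xa9
epilogue: pop r2=0xbd, sp=0xaa
r1 is caller-saved -> body value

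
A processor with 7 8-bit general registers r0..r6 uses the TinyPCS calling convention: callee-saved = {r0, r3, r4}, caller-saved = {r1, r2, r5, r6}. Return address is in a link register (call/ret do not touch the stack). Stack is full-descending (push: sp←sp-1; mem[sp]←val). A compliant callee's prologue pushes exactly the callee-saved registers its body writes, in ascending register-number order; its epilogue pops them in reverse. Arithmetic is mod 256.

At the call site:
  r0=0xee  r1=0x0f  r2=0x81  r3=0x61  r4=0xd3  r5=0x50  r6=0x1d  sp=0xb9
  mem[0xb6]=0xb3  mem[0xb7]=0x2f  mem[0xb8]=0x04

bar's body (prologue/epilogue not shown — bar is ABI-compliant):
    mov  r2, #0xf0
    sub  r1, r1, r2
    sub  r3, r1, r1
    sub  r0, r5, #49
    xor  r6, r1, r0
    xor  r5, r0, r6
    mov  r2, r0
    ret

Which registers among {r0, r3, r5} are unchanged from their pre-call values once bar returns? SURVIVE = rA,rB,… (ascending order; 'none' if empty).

SURVIVE = r0,r3

prologue: push r0 → mem[0xb8]=0xee, sp=0xb8
prologue: push r3 → mem[0xb7]=0x61, sp=0xb7
body[0] mov  r2, #0xf0 → r2=0xf0
body[1] sub  r1, r1, r2 → r1=0x1f
body[2] sub  r3, r1, r1 → r3=0x00
body[3] sub  r0, r5, #49 → r0=0x1f
body[4] xor  r6, r1, r0 → r6=0x00
body[5] xor  r5, r0, r6 → r5=0x1f
body[6] mov  r2, r0 → r2=0x1f
epilogue: pop r3=0x61, sp=0xb8
epilogue: pop r0=0xee, sp=0xb9
r0: callee-saved, written=True
r3: callee-saved, written=True
r5: caller-saved, written=True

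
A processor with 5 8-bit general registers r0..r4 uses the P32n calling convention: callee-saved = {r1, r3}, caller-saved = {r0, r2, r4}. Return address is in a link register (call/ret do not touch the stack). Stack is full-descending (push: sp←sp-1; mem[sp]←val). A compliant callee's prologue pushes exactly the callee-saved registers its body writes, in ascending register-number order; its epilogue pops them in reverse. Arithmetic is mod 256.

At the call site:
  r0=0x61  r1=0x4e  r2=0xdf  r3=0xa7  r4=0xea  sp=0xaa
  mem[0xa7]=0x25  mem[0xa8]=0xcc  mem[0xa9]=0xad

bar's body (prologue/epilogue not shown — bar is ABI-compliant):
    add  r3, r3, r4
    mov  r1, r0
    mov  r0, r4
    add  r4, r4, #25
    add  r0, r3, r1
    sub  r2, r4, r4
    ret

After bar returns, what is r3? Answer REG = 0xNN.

prologue: push r1 -> mem[0xa9]=0x4e, sp=0xa9
prologue: push r3 -> mem[0xa8]=0xa7, sp=0xa8
body[0] add  r3, r3, r4 -> r3=0x91
body[1] mov  r1, r0 -> r1=0x61
body[2] mov  r0, r4 -> r0=0xea
body[3] add  r4, r4, #25 -> r4=0x03
body[4] add  r0, r3, r1 -> r0=0xf2
body[5] sub  r2, r4, r4 -> r2=0x00
epilogue: pop r3=0xa7, sp=0xa9
epilogue: pop r1=0x4e, sp=0xaa
r3 is callee-saved -> restored

REG = 0xa7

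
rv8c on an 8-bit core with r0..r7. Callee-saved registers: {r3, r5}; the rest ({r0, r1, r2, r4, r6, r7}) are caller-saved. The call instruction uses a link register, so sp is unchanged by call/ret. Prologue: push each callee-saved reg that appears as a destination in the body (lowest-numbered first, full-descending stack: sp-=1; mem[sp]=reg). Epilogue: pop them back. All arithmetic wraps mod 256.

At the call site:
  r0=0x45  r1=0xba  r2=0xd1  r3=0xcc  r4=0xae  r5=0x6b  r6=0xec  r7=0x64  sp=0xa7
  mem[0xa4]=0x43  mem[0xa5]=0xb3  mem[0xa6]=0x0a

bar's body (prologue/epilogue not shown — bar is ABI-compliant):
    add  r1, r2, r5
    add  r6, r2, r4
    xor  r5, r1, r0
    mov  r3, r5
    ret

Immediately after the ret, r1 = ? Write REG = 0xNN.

REG = 0x3c

prologue: push r3 → mem[0xa6]=0xcc, sp=0xa6
prologue: push r5 → mem[0xa5]=0x6b, sp=0xa5
body[0] add  r1, r2, r5 → r1=0x3c
body[1] add  r6, r2, r4 → r6=0x7f
body[2] xor  r5, r1, r0 → r5=0x79
body[3] mov  r3, r5 → r3=0x79
epilogue: pop r5=0x6b, sp=0xa6
epilogue: pop r3=0xcc, sp=0xa7
r1 is caller-saved → body value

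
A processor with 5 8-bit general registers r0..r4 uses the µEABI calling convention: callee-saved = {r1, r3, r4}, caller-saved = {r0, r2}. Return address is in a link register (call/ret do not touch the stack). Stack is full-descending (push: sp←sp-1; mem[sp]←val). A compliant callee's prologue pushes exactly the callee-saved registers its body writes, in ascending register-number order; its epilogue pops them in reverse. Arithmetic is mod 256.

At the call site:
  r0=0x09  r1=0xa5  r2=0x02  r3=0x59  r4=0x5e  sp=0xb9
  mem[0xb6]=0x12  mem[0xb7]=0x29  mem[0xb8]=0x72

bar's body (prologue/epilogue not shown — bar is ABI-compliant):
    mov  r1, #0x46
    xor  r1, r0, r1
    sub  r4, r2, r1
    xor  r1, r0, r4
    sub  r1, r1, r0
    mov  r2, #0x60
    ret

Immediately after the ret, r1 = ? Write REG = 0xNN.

prologue: push r1 -> mem[0xb8]=0xa5, sp=0xb8
prologue: push r4 -> mem[0xb7]=0x5e, sp=0xb7
body[0] mov  r1, #0x46 -> r1=0x46
body[1] xor  r1, r0, r1 -> r1=0x4f
body[2] sub  r4, r2, r1 -> r4=0xb3
body[3] xor  r1, r0, r4 -> r1=0xba
body[4] sub  r1, r1, r0 -> r1=0xb1
body[5] mov  r2, #0x60 -> r2=0x60
epilogue: pop r4=0x5e, sp=0xb8
epilogue: pop r1=0xa5, sp=0xb9
r1 is callee-saved -> restored

REG = 0xa5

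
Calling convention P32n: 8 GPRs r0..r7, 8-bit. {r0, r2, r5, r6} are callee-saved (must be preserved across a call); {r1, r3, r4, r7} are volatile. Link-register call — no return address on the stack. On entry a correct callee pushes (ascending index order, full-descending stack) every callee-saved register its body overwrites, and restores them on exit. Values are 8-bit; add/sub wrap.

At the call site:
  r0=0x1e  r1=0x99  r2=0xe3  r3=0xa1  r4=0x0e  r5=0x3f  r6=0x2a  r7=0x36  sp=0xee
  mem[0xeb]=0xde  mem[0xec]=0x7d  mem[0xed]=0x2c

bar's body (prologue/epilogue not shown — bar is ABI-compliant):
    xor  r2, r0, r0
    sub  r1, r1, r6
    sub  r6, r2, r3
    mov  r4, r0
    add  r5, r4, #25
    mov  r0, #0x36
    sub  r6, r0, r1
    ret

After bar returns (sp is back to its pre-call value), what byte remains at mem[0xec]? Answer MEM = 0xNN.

prologue: push r0 → mem[0xed]=0x1e, sp=0xed
prologue: push r2 → mem[0xec]=0xe3, sp=0xec
prologue: push r5 → mem[0xeb]=0x3f, sp=0xeb
prologue: push r6 → mem[0xea]=0x2a, sp=0xea
body[0] xor  r2, r0, r0 → r2=0x00
body[1] sub  r1, r1, r6 → r1=0x6f
body[2] sub  r6, r2, r3 → r6=0x5f
body[3] mov  r4, r0 → r4=0x1e
body[4] add  r5, r4, #25 → r5=0x37
body[5] mov  r0, #0x36 → r0=0x36
body[6] sub  r6, r0, r1 → r6=0xc7
epilogue: pop r6=0x2a, sp=0xeb
epilogue: pop r5=0x3f, sp=0xec
epilogue: pop r2=0xe3, sp=0xed
epilogue: pop r0=0x1e, sp=0xee
prologue pushed ['r0', 'r2', 'r5', 'r6'] at ['0xed', '0xec', '0xeb', '0xea']

MEM = 0xe3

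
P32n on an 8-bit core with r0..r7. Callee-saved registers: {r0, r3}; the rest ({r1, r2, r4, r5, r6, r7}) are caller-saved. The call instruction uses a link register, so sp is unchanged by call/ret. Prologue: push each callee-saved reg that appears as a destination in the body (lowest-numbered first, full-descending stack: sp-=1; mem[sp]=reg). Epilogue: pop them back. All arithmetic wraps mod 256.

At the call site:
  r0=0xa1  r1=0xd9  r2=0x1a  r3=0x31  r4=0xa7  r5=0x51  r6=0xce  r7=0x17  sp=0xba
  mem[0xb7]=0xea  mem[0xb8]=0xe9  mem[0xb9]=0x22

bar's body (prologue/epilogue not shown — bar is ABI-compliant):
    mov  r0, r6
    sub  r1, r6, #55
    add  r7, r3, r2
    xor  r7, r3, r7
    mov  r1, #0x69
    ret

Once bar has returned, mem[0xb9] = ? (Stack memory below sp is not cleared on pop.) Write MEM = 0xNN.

prologue: push r0 -> mem[0xb9]=0xa1, sp=0xb9
body[0] mov  r0, r6 -> r0=0xce
body[1] sub  r1, r6, #55 -> r1=0x97
body[2] add  r7, r3, r2 -> r7=0x4b
body[3] xor  r7, r3, r7 -> r7=0x7a
body[4] mov  r1, #0x69 -> r1=0x69
epilogue: pop r0=0xa1, sp=0xba
prologue pushed ['r0'] at ['0xb9']

MEM = 0xa1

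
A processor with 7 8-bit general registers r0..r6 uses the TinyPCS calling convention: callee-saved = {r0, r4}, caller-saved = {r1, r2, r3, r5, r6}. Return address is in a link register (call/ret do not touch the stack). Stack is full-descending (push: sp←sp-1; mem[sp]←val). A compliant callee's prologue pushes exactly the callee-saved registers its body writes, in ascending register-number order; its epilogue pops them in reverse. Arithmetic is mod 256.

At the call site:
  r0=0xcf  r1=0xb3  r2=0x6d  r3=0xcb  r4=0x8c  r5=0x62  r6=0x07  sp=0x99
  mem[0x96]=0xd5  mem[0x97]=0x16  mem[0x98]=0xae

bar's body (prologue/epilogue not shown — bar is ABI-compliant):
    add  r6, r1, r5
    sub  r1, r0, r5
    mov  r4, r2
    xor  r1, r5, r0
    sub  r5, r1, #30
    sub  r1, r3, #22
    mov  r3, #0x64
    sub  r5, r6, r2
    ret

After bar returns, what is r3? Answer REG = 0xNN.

prologue: push r4 -> mem[0x98]=0x8c, sp=0x98
body[0] add  r6, r1, r5 -> r6=0x15
body[1] sub  r1, r0, r5 -> r1=0x6d
body[2] mov  r4, r2 -> r4=0x6d
body[3] xor  r1, r5, r0 -> r1=0xad
body[4] sub  r5, r1, #30 -> r5=0x8f
body[5] sub  r1, r3, #22 -> r1=0xb5
body[6] mov  r3, #0x64 -> r3=0x64
body[7] sub  r5, r6, r2 -> r5=0xa8
epilogue: pop r4=0x8c, sp=0x99
r3 is caller-saved -> body value

REG = 0x64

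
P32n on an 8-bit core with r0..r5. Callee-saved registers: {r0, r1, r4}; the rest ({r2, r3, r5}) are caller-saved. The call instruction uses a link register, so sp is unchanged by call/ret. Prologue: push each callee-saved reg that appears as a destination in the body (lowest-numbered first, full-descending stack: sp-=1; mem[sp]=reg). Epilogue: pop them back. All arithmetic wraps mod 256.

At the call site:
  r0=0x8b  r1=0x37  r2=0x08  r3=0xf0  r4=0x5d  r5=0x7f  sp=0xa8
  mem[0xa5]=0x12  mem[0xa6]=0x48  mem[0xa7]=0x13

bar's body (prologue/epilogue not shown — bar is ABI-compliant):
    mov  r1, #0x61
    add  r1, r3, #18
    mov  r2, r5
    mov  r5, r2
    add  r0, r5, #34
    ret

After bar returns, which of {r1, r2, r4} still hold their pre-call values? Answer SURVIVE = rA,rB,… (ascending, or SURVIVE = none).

SURVIVE = r1,r4

prologue: push r0 → mem[0xa7]=0x8b, sp=0xa7
prologue: push r1 → mem[0xa6]=0x37, sp=0xa6
body[0] mov  r1, #0x61 → r1=0x61
body[1] add  r1, r3, #18 → r1=0x02
body[2] mov  r2, r5 → r2=0x7f
body[3] mov  r5, r2 → r5=0x7f
body[4] add  r0, r5, #34 → r0=0xa1
epilogue: pop r1=0x37, sp=0xa7
epilogue: pop r0=0x8b, sp=0xa8
r1: callee-saved, written=True
r2: caller-saved, written=True
r4: callee-saved, written=False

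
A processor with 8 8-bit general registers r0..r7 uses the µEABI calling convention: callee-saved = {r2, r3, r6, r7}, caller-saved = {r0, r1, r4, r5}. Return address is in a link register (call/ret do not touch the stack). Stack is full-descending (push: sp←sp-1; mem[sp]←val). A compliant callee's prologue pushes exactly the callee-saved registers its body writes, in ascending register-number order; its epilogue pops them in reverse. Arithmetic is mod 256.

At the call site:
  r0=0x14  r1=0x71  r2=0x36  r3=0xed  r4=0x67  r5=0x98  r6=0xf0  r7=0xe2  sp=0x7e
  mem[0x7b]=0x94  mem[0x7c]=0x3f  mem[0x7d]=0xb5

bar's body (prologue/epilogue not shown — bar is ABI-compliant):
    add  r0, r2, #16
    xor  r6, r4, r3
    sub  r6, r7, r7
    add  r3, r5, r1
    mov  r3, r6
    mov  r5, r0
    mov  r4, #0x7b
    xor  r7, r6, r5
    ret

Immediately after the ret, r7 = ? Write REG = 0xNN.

REG = 0xe2

prologue: push r3 -> mem[0x7d]=0xed, sp=0x7d
prologue: push r6 -> mem[0x7c]=0xf0, sp=0x7c
prologue: push r7 -> mem[0x7b]=0xe2, sp=0x7b
body[0] add  r0, r2, #16 -> r0=0x46
body[1] xor  r6, r4, r3 -> r6=0x8a
body[2] sub  r6, r7, r7 -> r6=0x00
body[3] add  r3, r5, r1 -> r3=0x09
body[4] mov  r3, r6 -> r3=0x00
body[5] mov  r5, r0 -> r5=0x46
body[6] mov  r4, #0x7b -> r4=0x7b
body[7] xor  r7, r6, r5 -> r7=0x46
epilogue: pop r7=0xe2, sp=0x7c
epilogue: pop r6=0xf0, sp=0x7d
epilogue: pop r3=0xed, sp=0x7e
r7 is callee-saved -> restored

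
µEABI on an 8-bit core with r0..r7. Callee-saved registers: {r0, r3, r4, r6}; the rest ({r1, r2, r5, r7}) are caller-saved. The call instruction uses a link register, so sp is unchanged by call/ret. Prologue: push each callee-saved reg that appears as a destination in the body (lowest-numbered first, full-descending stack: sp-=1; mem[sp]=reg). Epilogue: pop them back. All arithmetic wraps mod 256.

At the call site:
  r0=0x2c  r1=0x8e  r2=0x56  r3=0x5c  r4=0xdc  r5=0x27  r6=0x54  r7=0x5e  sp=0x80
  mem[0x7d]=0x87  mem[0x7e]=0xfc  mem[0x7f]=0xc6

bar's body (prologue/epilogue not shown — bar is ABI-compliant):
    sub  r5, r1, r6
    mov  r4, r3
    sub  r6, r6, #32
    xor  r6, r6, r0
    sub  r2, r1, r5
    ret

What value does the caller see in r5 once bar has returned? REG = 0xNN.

REG = 0x3a

prologue: push r4 → mem[0x7f]=0xdc, sp=0x7f
prologue: push r6 → mem[0x7e]=0x54, sp=0x7e
body[0] sub  r5, r1, r6 → r5=0x3a
body[1] mov  r4, r3 → r4=0x5c
body[2] sub  r6, r6, #32 → r6=0x34
body[3] xor  r6, r6, r0 → r6=0x18
body[4] sub  r2, r1, r5 → r2=0x54
epilogue: pop r6=0x54, sp=0x7f
epilogue: pop r4=0xdc, sp=0x80
r5 is caller-saved → body value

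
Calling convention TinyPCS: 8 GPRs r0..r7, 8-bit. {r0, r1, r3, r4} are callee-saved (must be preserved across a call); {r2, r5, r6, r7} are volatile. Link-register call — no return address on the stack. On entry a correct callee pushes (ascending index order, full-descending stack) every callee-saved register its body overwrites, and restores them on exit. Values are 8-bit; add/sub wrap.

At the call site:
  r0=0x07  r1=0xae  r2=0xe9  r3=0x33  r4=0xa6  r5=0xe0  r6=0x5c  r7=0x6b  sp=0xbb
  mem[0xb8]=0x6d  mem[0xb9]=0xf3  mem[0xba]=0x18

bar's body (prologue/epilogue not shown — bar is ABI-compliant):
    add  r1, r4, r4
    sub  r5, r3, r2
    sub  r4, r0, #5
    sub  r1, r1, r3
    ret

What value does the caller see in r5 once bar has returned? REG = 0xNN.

prologue: push r1 → mem[0xba]=0xae, sp=0xba
prologue: push r4 → mem[0xb9]=0xa6, sp=0xb9
body[0] add  r1, r4, r4 → r1=0x4c
body[1] sub  r5, r3, r2 → r5=0x4a
body[2] sub  r4, r0, #5 → r4=0x02
body[3] sub  r1, r1, r3 → r1=0x19
epilogue: pop r4=0xa6, sp=0xba
epilogue: pop r1=0xae, sp=0xbb
r5 is caller-saved → body value

REG = 0x4a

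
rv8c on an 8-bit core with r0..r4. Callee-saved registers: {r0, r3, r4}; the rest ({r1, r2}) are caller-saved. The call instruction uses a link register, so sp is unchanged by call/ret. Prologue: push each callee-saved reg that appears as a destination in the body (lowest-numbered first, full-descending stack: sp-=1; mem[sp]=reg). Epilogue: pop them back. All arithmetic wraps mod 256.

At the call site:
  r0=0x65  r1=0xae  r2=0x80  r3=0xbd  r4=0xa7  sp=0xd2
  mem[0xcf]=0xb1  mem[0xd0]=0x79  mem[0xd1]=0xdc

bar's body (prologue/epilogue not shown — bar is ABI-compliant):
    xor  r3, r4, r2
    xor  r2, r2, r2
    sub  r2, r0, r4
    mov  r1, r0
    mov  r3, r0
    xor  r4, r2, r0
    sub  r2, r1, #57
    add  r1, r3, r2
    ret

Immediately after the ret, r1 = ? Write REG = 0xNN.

prologue: push r3 → mem[0xd1]=0xbd, sp=0xd1
prologue: push r4 → mem[0xd0]=0xa7, sp=0xd0
body[0] xor  r3, r4, r2 → r3=0x27
body[1] xor  r2, r2, r2 → r2=0x00
body[2] sub  r2, r0, r4 → r2=0xbe
body[3] mov  r1, r0 → r1=0x65
body[4] mov  r3, r0 → r3=0x65
body[5] xor  r4, r2, r0 → r4=0xdb
body[6] sub  r2, r1, #57 → r2=0x2c
body[7] add  r1, r3, r2 → r1=0x91
epilogue: pop r4=0xa7, sp=0xd1
epilogue: pop r3=0xbd, sp=0xd2
r1 is caller-saved → body value

REG = 0x91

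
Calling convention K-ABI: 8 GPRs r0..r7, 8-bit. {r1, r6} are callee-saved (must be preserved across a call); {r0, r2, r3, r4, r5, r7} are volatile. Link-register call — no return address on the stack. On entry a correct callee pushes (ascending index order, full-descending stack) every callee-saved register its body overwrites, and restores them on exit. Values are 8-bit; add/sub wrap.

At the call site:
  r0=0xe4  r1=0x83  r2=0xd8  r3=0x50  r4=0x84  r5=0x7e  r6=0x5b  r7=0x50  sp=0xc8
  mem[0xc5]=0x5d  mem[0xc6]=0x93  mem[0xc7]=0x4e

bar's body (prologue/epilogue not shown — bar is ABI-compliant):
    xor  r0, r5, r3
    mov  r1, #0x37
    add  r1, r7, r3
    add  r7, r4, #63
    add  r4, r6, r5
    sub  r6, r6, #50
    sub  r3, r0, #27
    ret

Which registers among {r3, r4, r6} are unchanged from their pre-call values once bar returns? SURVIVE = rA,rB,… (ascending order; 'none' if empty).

prologue: push r1 -> mem[0xc7]=0x83, sp=0xc7
prologue: push r6 -> mem[0xc6]=0x5b, sp=0xc6
body[0] xor  r0, r5, r3 -> r0=0x2e
body[1] mov  r1, #0x37 -> r1=0x37
body[2] add  r1, r7, r3 -> r1=0xa0
body[3] add  r7, r4, #63 -> r7=0xc3
body[4] add  r4, r6, r5 -> r4=0xd9
body[5] sub  r6, r6, #50 -> r6=0x29
body[6] sub  r3, r0, #27 -> r3=0x13
epilogue: pop r6=0x5b, sp=0xc7
epilogue: pop r1=0x83, sp=0xc8
r3: caller-saved, written=True
r4: caller-saved, written=True
r6: callee-saved, written=True

SURVIVE = r6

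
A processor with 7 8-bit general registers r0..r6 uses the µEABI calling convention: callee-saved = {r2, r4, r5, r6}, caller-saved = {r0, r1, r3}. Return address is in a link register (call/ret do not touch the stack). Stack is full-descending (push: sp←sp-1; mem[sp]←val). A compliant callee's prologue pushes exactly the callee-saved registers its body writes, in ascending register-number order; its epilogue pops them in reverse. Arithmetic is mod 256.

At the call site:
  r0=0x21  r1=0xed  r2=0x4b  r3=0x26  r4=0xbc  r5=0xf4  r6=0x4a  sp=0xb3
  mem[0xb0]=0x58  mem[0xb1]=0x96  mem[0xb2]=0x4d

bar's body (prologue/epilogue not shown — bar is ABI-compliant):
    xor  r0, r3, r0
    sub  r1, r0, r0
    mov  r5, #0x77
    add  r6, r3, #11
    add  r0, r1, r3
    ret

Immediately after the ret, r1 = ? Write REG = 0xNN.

prologue: push r5 -> mem[0xb2]=0xf4, sp=0xb2
prologue: push r6 -> mem[0xb1]=0x4a, sp=0xb1
body[0] xor  r0, r3, r0 -> r0=0x07
body[1] sub  r1, r0, r0 -> r1=0x00
body[2] mov  r5, #0x77 -> r5=0x77
body[3] add  r6, r3, #11 -> r6=0x31
body[4] add  r0, r1, r3 -> r0=0x26
epilogue: pop r6=0x4a, sp=0xb2
epilogue: pop r5=0xf4, sp=0xb3
r1 is caller-saved -> body value

REG = 0x00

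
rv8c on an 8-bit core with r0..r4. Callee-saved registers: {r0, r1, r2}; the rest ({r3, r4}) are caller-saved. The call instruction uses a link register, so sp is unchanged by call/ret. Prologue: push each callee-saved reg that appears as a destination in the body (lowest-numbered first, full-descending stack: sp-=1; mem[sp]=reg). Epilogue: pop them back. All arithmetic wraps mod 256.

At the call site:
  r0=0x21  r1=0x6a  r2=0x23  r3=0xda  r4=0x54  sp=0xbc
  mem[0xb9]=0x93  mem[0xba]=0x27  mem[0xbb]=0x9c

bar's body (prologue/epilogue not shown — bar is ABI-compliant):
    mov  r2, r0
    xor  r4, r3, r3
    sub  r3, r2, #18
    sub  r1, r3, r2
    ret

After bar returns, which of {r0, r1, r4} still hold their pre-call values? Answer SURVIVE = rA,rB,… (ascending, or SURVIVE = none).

prologue: push r1 → mem[0xbb]=0x6a, sp=0xbb
prologue: push r2 → mem[0xba]=0x23, sp=0xba
body[0] mov  r2, r0 → r2=0x21
body[1] xor  r4, r3, r3 → r4=0x00
body[2] sub  r3, r2, #18 → r3=0x0f
body[3] sub  r1, r3, r2 → r1=0xee
epilogue: pop r2=0x23, sp=0xbb
epilogue: pop r1=0x6a, sp=0xbc
r0: callee-saved, written=False
r1: callee-saved, written=True
r4: caller-saved, written=True

SURVIVE = r0,r1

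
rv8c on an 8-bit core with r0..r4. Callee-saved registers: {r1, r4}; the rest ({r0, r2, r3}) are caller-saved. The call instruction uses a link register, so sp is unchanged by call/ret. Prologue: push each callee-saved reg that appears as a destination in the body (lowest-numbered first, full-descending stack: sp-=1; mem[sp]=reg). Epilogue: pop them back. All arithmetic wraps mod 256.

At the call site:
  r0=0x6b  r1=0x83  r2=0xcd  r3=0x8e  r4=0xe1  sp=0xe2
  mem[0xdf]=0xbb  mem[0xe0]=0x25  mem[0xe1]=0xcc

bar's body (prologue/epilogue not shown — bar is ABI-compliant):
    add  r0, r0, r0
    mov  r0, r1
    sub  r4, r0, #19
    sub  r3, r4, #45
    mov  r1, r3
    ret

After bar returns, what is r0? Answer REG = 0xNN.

REG = 0x83

prologue: push r1 → mem[0xe1]=0x83, sp=0xe1
prologue: push r4 → mem[0xe0]=0xe1, sp=0xe0
body[0] add  r0, r0, r0 → r0=0xd6
body[1] mov  r0, r1 → r0=0x83
body[2] sub  r4, r0, #19 → r4=0x70
body[3] sub  r3, r4, #45 → r3=0x43
body[4] mov  r1, r3 → r1=0x43
epilogue: pop r4=0xe1, sp=0xe1
epilogue: pop r1=0x83, sp=0xe2
r0 is caller-saved → body value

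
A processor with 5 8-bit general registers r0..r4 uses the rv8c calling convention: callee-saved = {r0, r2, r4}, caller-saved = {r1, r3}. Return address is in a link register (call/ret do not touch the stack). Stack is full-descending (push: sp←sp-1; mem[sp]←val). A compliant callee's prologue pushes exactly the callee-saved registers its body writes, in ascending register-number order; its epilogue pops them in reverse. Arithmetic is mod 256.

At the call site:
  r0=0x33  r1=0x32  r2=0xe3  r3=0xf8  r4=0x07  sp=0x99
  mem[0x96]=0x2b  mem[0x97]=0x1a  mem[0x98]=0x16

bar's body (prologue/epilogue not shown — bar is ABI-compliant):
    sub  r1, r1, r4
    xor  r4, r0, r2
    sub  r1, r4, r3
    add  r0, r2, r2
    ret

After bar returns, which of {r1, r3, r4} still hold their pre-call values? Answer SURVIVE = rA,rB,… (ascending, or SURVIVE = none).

SURVIVE = r3,r4

prologue: push r0 -> mem[0x98]=0x33, sp=0x98
prologue: push r4 -> mem[0x97]=0x07, sp=0x97
body[0] sub  r1, r1, r4 -> r1=0x2b
body[1] xor  r4, r0, r2 -> r4=0xd0
body[2] sub  r1, r4, r3 -> r1=0xd8
body[3] add  r0, r2, r2 -> r0=0xc6
epilogue: pop r4=0x07, sp=0x98
epilogue: pop r0=0x33, sp=0x99
r1: caller-saved, written=True
r3: caller-saved, written=False
r4: callee-saved, written=True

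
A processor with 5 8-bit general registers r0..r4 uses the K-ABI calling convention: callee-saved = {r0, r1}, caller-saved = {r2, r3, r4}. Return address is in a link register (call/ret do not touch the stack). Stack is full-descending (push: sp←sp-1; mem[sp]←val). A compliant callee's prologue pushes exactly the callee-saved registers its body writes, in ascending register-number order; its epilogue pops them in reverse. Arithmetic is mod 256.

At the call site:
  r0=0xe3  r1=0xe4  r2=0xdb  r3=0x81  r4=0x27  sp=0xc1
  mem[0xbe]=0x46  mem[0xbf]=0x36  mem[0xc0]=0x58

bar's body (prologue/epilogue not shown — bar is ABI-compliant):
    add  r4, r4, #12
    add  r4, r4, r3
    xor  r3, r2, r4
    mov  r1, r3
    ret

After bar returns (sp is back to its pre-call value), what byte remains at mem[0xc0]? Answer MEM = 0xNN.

MEM = 0xe4

prologue: push r1 -> mem[0xc0]=0xe4, sp=0xc0
body[0] add  r4, r4, #12 -> r4=0x33
body[1] add  r4, r4, r3 -> r4=0xb4
body[2] xor  r3, r2, r4 -> r3=0x6f
body[3] mov  r1, r3 -> r1=0x6f
epilogue: pop r1=0xe4, sp=0xc1
prologue pushed ['r1'] at ['0xc0']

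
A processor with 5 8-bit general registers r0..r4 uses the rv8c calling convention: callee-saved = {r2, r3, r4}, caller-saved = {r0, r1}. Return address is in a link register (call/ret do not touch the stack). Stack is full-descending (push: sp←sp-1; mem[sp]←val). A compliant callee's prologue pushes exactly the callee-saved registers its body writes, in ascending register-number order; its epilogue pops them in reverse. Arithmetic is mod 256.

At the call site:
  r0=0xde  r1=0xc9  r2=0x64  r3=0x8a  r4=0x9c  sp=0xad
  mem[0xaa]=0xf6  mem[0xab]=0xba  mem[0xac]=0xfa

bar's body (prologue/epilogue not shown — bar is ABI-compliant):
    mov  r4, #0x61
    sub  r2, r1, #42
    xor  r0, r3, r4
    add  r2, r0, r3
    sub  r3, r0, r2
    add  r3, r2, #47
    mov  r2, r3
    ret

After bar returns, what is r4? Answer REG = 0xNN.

REG = 0x9c

prologue: push r2 → mem[0xac]=0x64, sp=0xac
prologue: push r3 → mem[0xab]=0x8a, sp=0xab
prologue: push r4 → mem[0xaa]=0x9c, sp=0xaa
body[0] mov  r4, #0x61 → r4=0x61
body[1] sub  r2, r1, #42 → r2=0x9f
body[2] xor  r0, r3, r4 → r0=0xeb
body[3] add  r2, r0, r3 → r2=0x75
body[4] sub  r3, r0, r2 → r3=0x76
body[5] add  r3, r2, #47 → r3=0xa4
body[6] mov  r2, r3 → r2=0xa4
epilogue: pop r4=0x9c, sp=0xab
epilogue: pop r3=0x8a, sp=0xac
epilogue: pop r2=0x64, sp=0xad
r4 is callee-saved → restored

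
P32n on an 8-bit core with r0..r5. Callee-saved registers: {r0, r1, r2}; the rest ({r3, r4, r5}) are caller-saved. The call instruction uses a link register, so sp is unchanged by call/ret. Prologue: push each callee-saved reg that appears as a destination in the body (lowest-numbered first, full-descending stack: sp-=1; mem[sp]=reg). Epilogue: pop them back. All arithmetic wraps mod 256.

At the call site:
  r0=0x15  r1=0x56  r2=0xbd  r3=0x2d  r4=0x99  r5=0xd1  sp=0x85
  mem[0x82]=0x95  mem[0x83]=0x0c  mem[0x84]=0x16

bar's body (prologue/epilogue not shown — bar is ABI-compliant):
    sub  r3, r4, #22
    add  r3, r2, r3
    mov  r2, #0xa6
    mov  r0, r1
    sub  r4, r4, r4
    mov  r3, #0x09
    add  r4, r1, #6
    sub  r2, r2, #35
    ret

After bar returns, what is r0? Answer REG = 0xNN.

REG = 0x15

prologue: push r0 → mem[0x84]=0x15, sp=0x84
prologue: push r2 → mem[0x83]=0xbd, sp=0x83
body[0] sub  r3, r4, #22 → r3=0x83
body[1] add  r3, r2, r3 → r3=0x40
body[2] mov  r2, #0xa6 → r2=0xa6
body[3] mov  r0, r1 → r0=0x56
body[4] sub  r4, r4, r4 → r4=0x00
body[5] mov  r3, #0x09 → r3=0x09
body[6] add  r4, r1, #6 → r4=0x5c
body[7] sub  r2, r2, #35 → r2=0x83
epilogue: pop r2=0xbd, sp=0x84
epilogue: pop r0=0x15, sp=0x85
r0 is callee-saved → restored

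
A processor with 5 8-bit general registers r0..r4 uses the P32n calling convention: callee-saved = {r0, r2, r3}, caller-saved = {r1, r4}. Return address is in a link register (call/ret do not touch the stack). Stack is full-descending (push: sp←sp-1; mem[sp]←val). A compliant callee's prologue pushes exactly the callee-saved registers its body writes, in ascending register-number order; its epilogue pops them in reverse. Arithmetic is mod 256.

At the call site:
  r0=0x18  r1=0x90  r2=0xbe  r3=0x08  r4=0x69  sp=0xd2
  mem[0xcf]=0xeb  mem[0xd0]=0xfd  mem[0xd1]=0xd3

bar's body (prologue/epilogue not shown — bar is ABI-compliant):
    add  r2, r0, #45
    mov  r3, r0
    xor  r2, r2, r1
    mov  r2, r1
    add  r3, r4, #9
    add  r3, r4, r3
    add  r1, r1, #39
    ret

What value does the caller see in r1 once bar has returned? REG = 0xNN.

prologue: push r2 -> mem[0xd1]=0xbe, sp=0xd1
prologue: push r3 -> mem[0xd0]=0x08, sp=0xd0
body[0] add  r2, r0, #45 -> r2=0x45
body[1] mov  r3, r0 -> r3=0x18
body[2] xor  r2, r2, r1 -> r2=0xd5
body[3] mov  r2, r1 -> r2=0x90
body[4] add  r3, r4, #9 -> r3=0x72
body[5] add  r3, r4, r3 -> r3=0xdb
body[6] add  r1, r1, #39 -> r1=0xb7
epilogue: pop r3=0x08, sp=0xd1
epilogue: pop r2=0xbe, sp=0xd2
r1 is caller-saved -> body value

REG = 0xb7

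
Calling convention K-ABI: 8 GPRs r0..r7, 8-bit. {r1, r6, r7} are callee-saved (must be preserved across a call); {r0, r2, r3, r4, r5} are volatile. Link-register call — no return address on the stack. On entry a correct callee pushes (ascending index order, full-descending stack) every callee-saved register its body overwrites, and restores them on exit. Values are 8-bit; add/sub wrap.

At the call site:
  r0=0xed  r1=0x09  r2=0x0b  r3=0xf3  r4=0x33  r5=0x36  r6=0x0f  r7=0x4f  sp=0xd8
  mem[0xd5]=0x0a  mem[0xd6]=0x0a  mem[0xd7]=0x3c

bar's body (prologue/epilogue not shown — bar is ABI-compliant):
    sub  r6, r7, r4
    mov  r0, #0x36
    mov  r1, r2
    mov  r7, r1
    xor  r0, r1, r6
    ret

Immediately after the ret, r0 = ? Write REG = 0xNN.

REG = 0x17

prologue: push r1 → mem[0xd7]=0x09, sp=0xd7
prologue: push r6 → mem[0xd6]=0x0f, sp=0xd6
prologue: push r7 → mem[0xd5]=0x4f, sp=0xd5
body[0] sub  r6, r7, r4 → r6=0x1c
body[1] mov  r0, #0x36 → r0=0x36
body[2] mov  r1, r2 → r1=0x0b
body[3] mov  r7, r1 → r7=0x0b
body[4] xor  r0, r1, r6 → r0=0x17
epilogue: pop r7=0x4f, sp=0xd6
epilogue: pop r6=0x0f, sp=0xd7
epilogue: pop r1=0x09, sp=0xd8
r0 is caller-saved → body value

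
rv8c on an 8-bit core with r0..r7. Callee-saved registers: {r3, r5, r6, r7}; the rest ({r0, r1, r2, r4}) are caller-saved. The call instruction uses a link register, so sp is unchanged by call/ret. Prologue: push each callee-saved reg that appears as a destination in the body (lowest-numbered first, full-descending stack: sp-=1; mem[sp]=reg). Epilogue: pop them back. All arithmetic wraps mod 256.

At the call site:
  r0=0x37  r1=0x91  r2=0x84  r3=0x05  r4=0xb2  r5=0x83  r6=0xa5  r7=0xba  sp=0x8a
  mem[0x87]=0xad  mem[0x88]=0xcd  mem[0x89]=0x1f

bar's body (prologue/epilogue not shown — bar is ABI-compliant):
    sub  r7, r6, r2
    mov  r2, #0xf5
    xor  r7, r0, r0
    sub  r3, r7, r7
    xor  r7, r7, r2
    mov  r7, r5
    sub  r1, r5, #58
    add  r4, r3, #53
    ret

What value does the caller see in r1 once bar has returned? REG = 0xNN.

prologue: push r3 → mem[0x89]=0x05, sp=0x89
prologue: push r7 → mem[0x88]=0xba, sp=0x88
body[0] sub  r7, r6, r2 → r7=0x21
body[1] mov  r2, #0xf5 → r2=0xf5
body[2] xor  r7, r0, r0 → r7=0x00
body[3] sub  r3, r7, r7 → r3=0x00
body[4] xor  r7, r7, r2 → r7=0xf5
body[5] mov  r7, r5 → r7=0x83
body[6] sub  r1, r5, #58 → r1=0x49
body[7] add  r4, r3, #53 → r4=0x35
epilogue: pop r7=0xba, sp=0x89
epilogue: pop r3=0x05, sp=0x8a
r1 is caller-saved → body value

REG = 0x49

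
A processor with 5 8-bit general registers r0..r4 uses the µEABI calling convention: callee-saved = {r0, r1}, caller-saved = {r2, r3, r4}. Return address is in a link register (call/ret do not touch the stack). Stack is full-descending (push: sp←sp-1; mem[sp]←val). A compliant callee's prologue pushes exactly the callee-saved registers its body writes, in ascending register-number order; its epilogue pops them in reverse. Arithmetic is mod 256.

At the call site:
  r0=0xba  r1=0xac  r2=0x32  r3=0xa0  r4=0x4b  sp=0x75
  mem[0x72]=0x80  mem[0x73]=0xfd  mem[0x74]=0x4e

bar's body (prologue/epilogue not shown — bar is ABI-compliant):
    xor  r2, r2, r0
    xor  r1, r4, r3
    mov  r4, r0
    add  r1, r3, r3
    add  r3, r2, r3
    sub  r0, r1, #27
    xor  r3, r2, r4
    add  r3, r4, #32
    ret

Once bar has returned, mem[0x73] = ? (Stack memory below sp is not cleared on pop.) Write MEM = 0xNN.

MEM = 0xac

prologue: push r0 → mem[0x74]=0xba, sp=0x74
prologue: push r1 → mem[0x73]=0xac, sp=0x73
body[0] xor  r2, r2, r0 → r2=0x88
body[1] xor  r1, r4, r3 → r1=0xeb
body[2] mov  r4, r0 → r4=0xba
body[3] add  r1, r3, r3 → r1=0x40
body[4] add  r3, r2, r3 → r3=0x28
body[5] sub  r0, r1, #27 → r0=0x25
body[6] xor  r3, r2, r4 → r3=0x32
body[7] add  r3, r4, #32 → r3=0xda
epilogue: pop r1=0xac, sp=0x74
epilogue: pop r0=0xba, sp=0x75
prologue pushed ['r0', 'r1'] at ['0x74', '0x73']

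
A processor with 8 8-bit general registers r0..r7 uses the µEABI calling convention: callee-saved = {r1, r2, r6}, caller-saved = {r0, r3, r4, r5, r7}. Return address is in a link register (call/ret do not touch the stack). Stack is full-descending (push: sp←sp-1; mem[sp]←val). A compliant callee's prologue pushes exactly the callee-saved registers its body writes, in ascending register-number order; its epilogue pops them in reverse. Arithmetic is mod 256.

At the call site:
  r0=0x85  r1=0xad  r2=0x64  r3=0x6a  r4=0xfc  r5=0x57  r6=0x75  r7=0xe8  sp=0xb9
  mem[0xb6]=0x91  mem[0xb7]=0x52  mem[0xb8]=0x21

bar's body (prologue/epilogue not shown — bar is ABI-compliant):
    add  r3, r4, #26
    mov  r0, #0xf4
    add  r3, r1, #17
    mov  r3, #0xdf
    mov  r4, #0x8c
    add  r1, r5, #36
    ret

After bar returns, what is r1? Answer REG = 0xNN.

REG = 0xad

prologue: push r1 -> mem[0xb8]=0xad, sp=0xb8
body[0] add  r3, r4, #26 -> r3=0x16
body[1] mov  r0, #0xf4 -> r0=0xf4
body[2] add  r3, r1, #17 -> r3=0xbe
body[3] mov  r3, #0xdf -> r3=0xdf
body[4] mov  r4, #0x8c -> r4=0x8c
body[5] add  r1, r5, #36 -> r1=0x7b
epilogue: pop r1=0xad, sp=0xb9
r1 is callee-saved -> restored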